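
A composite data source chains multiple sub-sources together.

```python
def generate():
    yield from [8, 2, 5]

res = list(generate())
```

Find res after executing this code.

Step 1: yield from delegates to the iterable, yielding each element.
Step 2: Collected values: [8, 2, 5].
Therefore res = [8, 2, 5].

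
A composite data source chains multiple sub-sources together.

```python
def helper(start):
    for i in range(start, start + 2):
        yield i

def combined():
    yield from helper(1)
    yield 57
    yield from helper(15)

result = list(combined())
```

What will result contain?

Step 1: combined() delegates to helper(1):
  yield 1
  yield 2
Step 2: yield 57
Step 3: Delegates to helper(15):
  yield 15
  yield 16
Therefore result = [1, 2, 57, 15, 16].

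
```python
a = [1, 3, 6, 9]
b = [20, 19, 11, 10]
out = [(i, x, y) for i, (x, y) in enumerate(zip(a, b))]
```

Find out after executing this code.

Step 1: enumerate(zip(a, b)) gives index with paired elements:
  i=0: (1, 20)
  i=1: (3, 19)
  i=2: (6, 11)
  i=3: (9, 10)
Therefore out = [(0, 1, 20), (1, 3, 19), (2, 6, 11), (3, 9, 10)].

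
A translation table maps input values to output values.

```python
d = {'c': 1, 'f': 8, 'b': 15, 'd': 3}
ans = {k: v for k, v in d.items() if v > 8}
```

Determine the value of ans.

Step 1: Filter items where value > 8:
  'c': 1 <= 8: removed
  'f': 8 <= 8: removed
  'b': 15 > 8: kept
  'd': 3 <= 8: removed
Therefore ans = {'b': 15}.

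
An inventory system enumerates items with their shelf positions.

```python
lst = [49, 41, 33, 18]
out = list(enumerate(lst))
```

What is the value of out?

Step 1: enumerate pairs each element with its index:
  (0, 49)
  (1, 41)
  (2, 33)
  (3, 18)
Therefore out = [(0, 49), (1, 41), (2, 33), (3, 18)].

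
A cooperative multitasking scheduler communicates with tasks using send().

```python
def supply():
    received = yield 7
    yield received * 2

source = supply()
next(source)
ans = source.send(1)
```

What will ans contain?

Step 1: next(source) advances to first yield, producing 7.
Step 2: send(1) resumes, received = 1.
Step 3: yield received * 2 = 1 * 2 = 2.
Therefore ans = 2.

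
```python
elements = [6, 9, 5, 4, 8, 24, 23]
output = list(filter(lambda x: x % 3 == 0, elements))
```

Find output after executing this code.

Step 1: Filter elements divisible by 3:
  6 % 3 = 0: kept
  9 % 3 = 0: kept
  5 % 3 = 2: removed
  4 % 3 = 1: removed
  8 % 3 = 2: removed
  24 % 3 = 0: kept
  23 % 3 = 2: removed
Therefore output = [6, 9, 24].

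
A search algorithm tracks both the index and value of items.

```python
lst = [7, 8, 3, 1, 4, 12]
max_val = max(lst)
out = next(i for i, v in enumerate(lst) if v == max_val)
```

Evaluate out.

Step 1: max([7, 8, 3, 1, 4, 12]) = 12.
Step 2: Find first index where value == 12:
  Index 0: 7 != 12
  Index 1: 8 != 12
  Index 2: 3 != 12
  Index 3: 1 != 12
  Index 4: 4 != 12
  Index 5: 12 == 12, found!
Therefore out = 5.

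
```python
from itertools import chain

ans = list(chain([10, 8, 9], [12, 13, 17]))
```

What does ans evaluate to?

Step 1: chain() concatenates iterables: [10, 8, 9] + [12, 13, 17].
Therefore ans = [10, 8, 9, 12, 13, 17].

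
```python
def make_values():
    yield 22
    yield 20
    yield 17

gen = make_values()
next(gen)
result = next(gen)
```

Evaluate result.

Step 1: make_values() creates a generator.
Step 2: next(gen) yields 22 (consumed and discarded).
Step 3: next(gen) yields 20, assigned to result.
Therefore result = 20.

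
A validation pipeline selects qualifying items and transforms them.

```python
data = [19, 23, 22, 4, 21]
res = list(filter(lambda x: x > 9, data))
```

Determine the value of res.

Step 1: Filter elements > 9:
  19: kept
  23: kept
  22: kept
  4: removed
  21: kept
Therefore res = [19, 23, 22, 21].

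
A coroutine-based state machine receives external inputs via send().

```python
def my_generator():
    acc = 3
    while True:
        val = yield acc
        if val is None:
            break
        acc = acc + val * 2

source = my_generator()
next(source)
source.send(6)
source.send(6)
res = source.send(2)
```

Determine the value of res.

Step 1: next() -> yield acc=3.
Step 2: send(6) -> val=6, acc = 3 + 6*2 = 15, yield 15.
Step 3: send(6) -> val=6, acc = 15 + 6*2 = 27, yield 27.
Step 4: send(2) -> val=2, acc = 27 + 2*2 = 31, yield 31.
Therefore res = 31.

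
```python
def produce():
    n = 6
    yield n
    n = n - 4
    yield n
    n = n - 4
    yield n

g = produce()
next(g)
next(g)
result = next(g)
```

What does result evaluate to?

Step 1: Trace through generator execution:
  Yield 1: n starts at 6, yield 6
  Yield 2: n = 6 - 4 = 2, yield 2
  Yield 3: n = 2 - 4 = -2, yield -2
Step 2: First next() gets 6, second next() gets the second value, third next() yields -2.
Therefore result = -2.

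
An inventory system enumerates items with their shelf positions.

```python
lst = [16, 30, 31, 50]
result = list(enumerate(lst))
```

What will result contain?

Step 1: enumerate pairs each element with its index:
  (0, 16)
  (1, 30)
  (2, 31)
  (3, 50)
Therefore result = [(0, 16), (1, 30), (2, 31), (3, 50)].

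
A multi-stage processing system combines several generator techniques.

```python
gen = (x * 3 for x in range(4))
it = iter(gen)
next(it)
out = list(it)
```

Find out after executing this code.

Step 1: Generator produces [0, 3, 6, 9].
Step 2: next(it) consumes first element (0).
Step 3: list(it) collects remaining: [3, 6, 9].
Therefore out = [3, 6, 9].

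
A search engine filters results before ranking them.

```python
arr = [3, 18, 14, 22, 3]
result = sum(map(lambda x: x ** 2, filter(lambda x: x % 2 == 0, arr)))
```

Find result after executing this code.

Step 1: Filter even numbers from [3, 18, 14, 22, 3]: [18, 14, 22]
Step 2: Square each: [324, 196, 484]
Step 3: Sum = 1004.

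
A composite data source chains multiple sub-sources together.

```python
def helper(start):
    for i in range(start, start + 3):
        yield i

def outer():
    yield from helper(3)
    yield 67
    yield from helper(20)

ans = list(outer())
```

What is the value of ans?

Step 1: outer() delegates to helper(3):
  yield 3
  yield 4
  yield 5
Step 2: yield 67
Step 3: Delegates to helper(20):
  yield 20
  yield 21
  yield 22
Therefore ans = [3, 4, 5, 67, 20, 21, 22].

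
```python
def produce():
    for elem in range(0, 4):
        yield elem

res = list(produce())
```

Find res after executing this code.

Step 1: The generator yields each value from range(0, 4).
Step 2: list() consumes all yields: [0, 1, 2, 3].
Therefore res = [0, 1, 2, 3].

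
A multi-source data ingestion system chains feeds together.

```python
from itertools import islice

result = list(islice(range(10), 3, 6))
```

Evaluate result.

Step 1: islice(range(10), 3, 6) takes elements at indices [3, 6).
Step 2: Elements: [3, 4, 5].
Therefore result = [3, 4, 5].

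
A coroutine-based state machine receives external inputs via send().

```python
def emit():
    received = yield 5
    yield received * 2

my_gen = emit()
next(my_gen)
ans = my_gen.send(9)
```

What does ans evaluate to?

Step 1: next(my_gen) advances to first yield, producing 5.
Step 2: send(9) resumes, received = 9.
Step 3: yield received * 2 = 9 * 2 = 18.
Therefore ans = 18.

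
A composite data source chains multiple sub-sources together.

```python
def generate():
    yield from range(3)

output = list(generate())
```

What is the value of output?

Step 1: yield from delegates to the iterable, yielding each element.
Step 2: Collected values: [0, 1, 2].
Therefore output = [0, 1, 2].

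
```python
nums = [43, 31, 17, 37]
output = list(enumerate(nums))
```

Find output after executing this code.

Step 1: enumerate pairs each element with its index:
  (0, 43)
  (1, 31)
  (2, 17)
  (3, 37)
Therefore output = [(0, 43), (1, 31), (2, 17), (3, 37)].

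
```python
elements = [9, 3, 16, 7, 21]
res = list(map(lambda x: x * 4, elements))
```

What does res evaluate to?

Step 1: Apply lambda x: x * 4 to each element:
  9 -> 36
  3 -> 12
  16 -> 64
  7 -> 28
  21 -> 84
Therefore res = [36, 12, 64, 28, 84].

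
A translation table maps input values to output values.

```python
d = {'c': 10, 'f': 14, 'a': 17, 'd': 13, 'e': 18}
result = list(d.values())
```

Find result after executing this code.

Step 1: d.values() returns the dictionary values in insertion order.
Therefore result = [10, 14, 17, 13, 18].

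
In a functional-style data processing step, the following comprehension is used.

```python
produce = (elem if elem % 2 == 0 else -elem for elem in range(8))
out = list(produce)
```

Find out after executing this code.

Step 1: For each elem in range(8), yield elem if even, else -elem:
  elem=0: even, yield 0
  elem=1: odd, yield -1
  elem=2: even, yield 2
  elem=3: odd, yield -3
  elem=4: even, yield 4
  elem=5: odd, yield -5
  elem=6: even, yield 6
  elem=7: odd, yield -7
Therefore out = [0, -1, 2, -3, 4, -5, 6, -7].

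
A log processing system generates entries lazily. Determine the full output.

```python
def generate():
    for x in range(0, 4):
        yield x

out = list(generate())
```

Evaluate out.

Step 1: The generator yields each value from range(0, 4).
Step 2: list() consumes all yields: [0, 1, 2, 3].
Therefore out = [0, 1, 2, 3].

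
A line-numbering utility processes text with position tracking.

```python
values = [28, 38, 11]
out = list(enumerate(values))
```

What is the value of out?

Step 1: enumerate pairs each element with its index:
  (0, 28)
  (1, 38)
  (2, 11)
Therefore out = [(0, 28), (1, 38), (2, 11)].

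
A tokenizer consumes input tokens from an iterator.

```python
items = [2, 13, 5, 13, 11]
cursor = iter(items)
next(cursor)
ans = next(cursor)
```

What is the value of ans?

Step 1: Create iterator over [2, 13, 5, 13, 11].
Step 2: next() consumes 2.
Step 3: next() returns 13.
Therefore ans = 13.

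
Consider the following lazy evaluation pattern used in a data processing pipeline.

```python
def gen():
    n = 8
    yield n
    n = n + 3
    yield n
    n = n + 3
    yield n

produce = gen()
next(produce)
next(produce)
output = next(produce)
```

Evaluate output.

Step 1: Trace through generator execution:
  Yield 1: n starts at 8, yield 8
  Yield 2: n = 8 + 3 = 11, yield 11
  Yield 3: n = 11 + 3 = 14, yield 14
Step 2: First next() gets 8, second next() gets the second value, third next() yields 14.
Therefore output = 14.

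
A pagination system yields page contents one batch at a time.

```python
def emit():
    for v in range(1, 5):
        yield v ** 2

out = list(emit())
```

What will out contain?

Step 1: For each v in range(1, 5), yield v**2:
  v=1: yield 1**2 = 1
  v=2: yield 2**2 = 4
  v=3: yield 3**2 = 9
  v=4: yield 4**2 = 16
Therefore out = [1, 4, 9, 16].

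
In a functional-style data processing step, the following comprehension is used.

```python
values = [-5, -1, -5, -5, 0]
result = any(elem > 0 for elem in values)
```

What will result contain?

Step 1: Check elem > 0 for each element in [-5, -1, -5, -5, 0]:
  -5 > 0: False
  -1 > 0: False
  -5 > 0: False
  -5 > 0: False
  0 > 0: False
Step 2: any() returns False.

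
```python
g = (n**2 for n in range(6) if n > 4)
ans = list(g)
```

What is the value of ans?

Step 1: For range(6), keep n > 4, then square:
  n=0: 0 <= 4, excluded
  n=1: 1 <= 4, excluded
  n=2: 2 <= 4, excluded
  n=3: 3 <= 4, excluded
  n=4: 4 <= 4, excluded
  n=5: 5 > 4, yield 5**2 = 25
Therefore ans = [25].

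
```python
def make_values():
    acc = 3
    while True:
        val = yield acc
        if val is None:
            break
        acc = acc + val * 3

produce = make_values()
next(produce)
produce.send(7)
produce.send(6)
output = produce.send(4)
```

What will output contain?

Step 1: next() -> yield acc=3.
Step 2: send(7) -> val=7, acc = 3 + 7*3 = 24, yield 24.
Step 3: send(6) -> val=6, acc = 24 + 6*3 = 42, yield 42.
Step 4: send(4) -> val=4, acc = 42 + 4*3 = 54, yield 54.
Therefore output = 54.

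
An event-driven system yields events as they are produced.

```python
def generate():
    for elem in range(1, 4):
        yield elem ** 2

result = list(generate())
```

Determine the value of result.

Step 1: For each elem in range(1, 4), yield elem**2:
  elem=1: yield 1**2 = 1
  elem=2: yield 2**2 = 4
  elem=3: yield 3**2 = 9
Therefore result = [1, 4, 9].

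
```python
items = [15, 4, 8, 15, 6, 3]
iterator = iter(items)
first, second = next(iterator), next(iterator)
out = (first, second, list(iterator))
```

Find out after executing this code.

Step 1: Create iterator over [15, 4, 8, 15, 6, 3].
Step 2: first = 15, second = 4.
Step 3: Remaining elements: [8, 15, 6, 3].
Therefore out = (15, 4, [8, 15, 6, 3]).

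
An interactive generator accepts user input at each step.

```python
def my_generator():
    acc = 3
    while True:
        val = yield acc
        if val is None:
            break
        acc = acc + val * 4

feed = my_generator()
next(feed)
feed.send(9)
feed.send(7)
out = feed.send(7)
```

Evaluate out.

Step 1: next() -> yield acc=3.
Step 2: send(9) -> val=9, acc = 3 + 9*4 = 39, yield 39.
Step 3: send(7) -> val=7, acc = 39 + 7*4 = 67, yield 67.
Step 4: send(7) -> val=7, acc = 67 + 7*4 = 95, yield 95.
Therefore out = 95.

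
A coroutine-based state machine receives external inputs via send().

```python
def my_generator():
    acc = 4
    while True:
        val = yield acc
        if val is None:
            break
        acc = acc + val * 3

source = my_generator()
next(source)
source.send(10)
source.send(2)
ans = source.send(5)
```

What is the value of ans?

Step 1: next() -> yield acc=4.
Step 2: send(10) -> val=10, acc = 4 + 10*3 = 34, yield 34.
Step 3: send(2) -> val=2, acc = 34 + 2*3 = 40, yield 40.
Step 4: send(5) -> val=5, acc = 40 + 5*3 = 55, yield 55.
Therefore ans = 55.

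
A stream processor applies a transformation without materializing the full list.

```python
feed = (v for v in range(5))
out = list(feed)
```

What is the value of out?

Step 1: Generator expression iterates range(5): [0, 1, 2, 3, 4].
Step 2: list() collects all values.
Therefore out = [0, 1, 2, 3, 4].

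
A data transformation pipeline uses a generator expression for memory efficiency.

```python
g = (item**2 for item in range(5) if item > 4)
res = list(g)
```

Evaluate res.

Step 1: For range(5), keep item > 4, then square:
  item=0: 0 <= 4, excluded
  item=1: 1 <= 4, excluded
  item=2: 2 <= 4, excluded
  item=3: 3 <= 4, excluded
  item=4: 4 <= 4, excluded
Therefore res = [].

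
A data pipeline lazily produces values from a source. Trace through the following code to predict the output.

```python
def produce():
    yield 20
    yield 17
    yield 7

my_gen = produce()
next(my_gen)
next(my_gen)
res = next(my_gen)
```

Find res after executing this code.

Step 1: produce() creates a generator.
Step 2: next(my_gen) yields 20 (consumed and discarded).
Step 3: next(my_gen) yields 17 (consumed and discarded).
Step 4: next(my_gen) yields 7, assigned to res.
Therefore res = 7.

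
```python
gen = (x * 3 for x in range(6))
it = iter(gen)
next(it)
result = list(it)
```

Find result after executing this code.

Step 1: Generator produces [0, 3, 6, 9, 12, 15].
Step 2: next(it) consumes first element (0).
Step 3: list(it) collects remaining: [3, 6, 9, 12, 15].
Therefore result = [3, 6, 9, 12, 15].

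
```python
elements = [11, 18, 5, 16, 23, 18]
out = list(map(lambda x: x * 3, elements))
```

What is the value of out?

Step 1: Apply lambda x: x * 3 to each element:
  11 -> 33
  18 -> 54
  5 -> 15
  16 -> 48
  23 -> 69
  18 -> 54
Therefore out = [33, 54, 15, 48, 69, 54].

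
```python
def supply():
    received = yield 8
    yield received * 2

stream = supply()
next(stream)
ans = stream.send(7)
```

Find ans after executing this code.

Step 1: next(stream) advances to first yield, producing 8.
Step 2: send(7) resumes, received = 7.
Step 3: yield received * 2 = 7 * 2 = 14.
Therefore ans = 14.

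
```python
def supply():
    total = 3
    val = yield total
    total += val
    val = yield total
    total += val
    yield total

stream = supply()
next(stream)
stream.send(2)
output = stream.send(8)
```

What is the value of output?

Step 1: next() -> yield total=3.
Step 2: send(2) -> val=2, total = 3+2 = 5, yield 5.
Step 3: send(8) -> val=8, total = 5+8 = 13, yield 13.
Therefore output = 13.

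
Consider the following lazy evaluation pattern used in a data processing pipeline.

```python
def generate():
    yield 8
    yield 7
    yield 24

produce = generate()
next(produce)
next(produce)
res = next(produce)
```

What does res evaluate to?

Step 1: generate() creates a generator.
Step 2: next(produce) yields 8 (consumed and discarded).
Step 3: next(produce) yields 7 (consumed and discarded).
Step 4: next(produce) yields 24, assigned to res.
Therefore res = 24.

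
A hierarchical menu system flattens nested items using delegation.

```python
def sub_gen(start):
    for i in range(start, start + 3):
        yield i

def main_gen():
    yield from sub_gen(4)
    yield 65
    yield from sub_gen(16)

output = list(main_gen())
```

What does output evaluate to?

Step 1: main_gen() delegates to sub_gen(4):
  yield 4
  yield 5
  yield 6
Step 2: yield 65
Step 3: Delegates to sub_gen(16):
  yield 16
  yield 17
  yield 18
Therefore output = [4, 5, 6, 65, 16, 17, 18].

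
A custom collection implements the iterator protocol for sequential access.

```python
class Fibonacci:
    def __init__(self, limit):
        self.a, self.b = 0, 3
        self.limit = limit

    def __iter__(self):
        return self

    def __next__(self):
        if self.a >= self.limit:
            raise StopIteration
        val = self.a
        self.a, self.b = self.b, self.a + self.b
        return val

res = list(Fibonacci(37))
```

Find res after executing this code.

Step 1: Fibonacci-like sequence (a=0, b=3) until >= 37:
  Yield 0, then a,b = 3,3
  Yield 3, then a,b = 3,6
  Yield 3, then a,b = 6,9
  Yield 6, then a,b = 9,15
  Yield 9, then a,b = 15,24
  Yield 15, then a,b = 24,39
  Yield 24, then a,b = 39,63
Step 2: 39 >= 37, stop.
Therefore res = [0, 3, 3, 6, 9, 15, 24].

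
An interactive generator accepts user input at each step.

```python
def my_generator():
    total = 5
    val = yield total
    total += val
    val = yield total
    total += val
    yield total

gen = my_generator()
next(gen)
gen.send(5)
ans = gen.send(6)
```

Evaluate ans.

Step 1: next() -> yield total=5.
Step 2: send(5) -> val=5, total = 5+5 = 10, yield 10.
Step 3: send(6) -> val=6, total = 10+6 = 16, yield 16.
Therefore ans = 16.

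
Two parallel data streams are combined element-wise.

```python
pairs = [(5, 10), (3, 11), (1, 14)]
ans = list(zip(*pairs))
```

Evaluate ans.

Step 1: zip(*pairs) transposes: unzips [(5, 10), (3, 11), (1, 14)] into separate sequences.
Step 2: First elements: (5, 3, 1), second elements: (10, 11, 14).
Therefore ans = [(5, 3, 1), (10, 11, 14)].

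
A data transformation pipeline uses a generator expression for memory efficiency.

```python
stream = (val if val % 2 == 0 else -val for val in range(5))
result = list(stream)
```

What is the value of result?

Step 1: For each val in range(5), yield val if even, else -val:
  val=0: even, yield 0
  val=1: odd, yield -1
  val=2: even, yield 2
  val=3: odd, yield -3
  val=4: even, yield 4
Therefore result = [0, -1, 2, -3, 4].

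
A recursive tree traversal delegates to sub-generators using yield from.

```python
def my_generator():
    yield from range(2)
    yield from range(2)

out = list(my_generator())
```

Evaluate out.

Step 1: Trace yields in order:
  yield 0
  yield 1
  yield 0
  yield 1
Therefore out = [0, 1, 0, 1].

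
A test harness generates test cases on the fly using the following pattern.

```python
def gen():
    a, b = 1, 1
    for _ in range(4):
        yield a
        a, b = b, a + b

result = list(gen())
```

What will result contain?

Step 1: Fibonacci-like sequence starting with a=1, b=1:
  Iteration 1: yield a=1, then a,b = 1,2
  Iteration 2: yield a=1, then a,b = 2,3
  Iteration 3: yield a=2, then a,b = 3,5
  Iteration 4: yield a=3, then a,b = 5,8
Therefore result = [1, 1, 2, 3].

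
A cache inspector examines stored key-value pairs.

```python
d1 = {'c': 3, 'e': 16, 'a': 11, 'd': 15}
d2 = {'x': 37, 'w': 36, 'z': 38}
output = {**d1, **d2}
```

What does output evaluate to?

Step 1: Merge d1 and d2 (d2 values override on key conflicts).
Step 2: d1 has keys ['c', 'e', 'a', 'd'], d2 has keys ['x', 'w', 'z'].
Therefore output = {'c': 3, 'e': 16, 'a': 11, 'd': 15, 'x': 37, 'w': 36, 'z': 38}.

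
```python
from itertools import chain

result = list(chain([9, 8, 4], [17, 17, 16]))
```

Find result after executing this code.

Step 1: chain() concatenates iterables: [9, 8, 4] + [17, 17, 16].
Therefore result = [9, 8, 4, 17, 17, 16].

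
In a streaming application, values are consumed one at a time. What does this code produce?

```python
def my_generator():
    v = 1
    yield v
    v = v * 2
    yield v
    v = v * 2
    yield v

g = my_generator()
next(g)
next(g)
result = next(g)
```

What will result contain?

Step 1: Trace through generator execution:
  Yield 1: v starts at 1, yield 1
  Yield 2: v = 1 * 2 = 2, yield 2
  Yield 3: v = 2 * 2 = 4, yield 4
Step 2: First next() gets 1, second next() gets the second value, third next() yields 4.
Therefore result = 4.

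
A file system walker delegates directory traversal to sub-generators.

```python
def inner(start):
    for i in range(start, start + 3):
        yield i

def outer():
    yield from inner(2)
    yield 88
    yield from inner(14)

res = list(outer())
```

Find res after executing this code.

Step 1: outer() delegates to inner(2):
  yield 2
  yield 3
  yield 4
Step 2: yield 88
Step 3: Delegates to inner(14):
  yield 14
  yield 15
  yield 16
Therefore res = [2, 3, 4, 88, 14, 15, 16].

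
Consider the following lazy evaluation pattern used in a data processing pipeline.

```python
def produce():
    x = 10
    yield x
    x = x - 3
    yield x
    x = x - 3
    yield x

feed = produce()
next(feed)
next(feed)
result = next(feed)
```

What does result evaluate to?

Step 1: Trace through generator execution:
  Yield 1: x starts at 10, yield 10
  Yield 2: x = 10 - 3 = 7, yield 7
  Yield 3: x = 7 - 3 = 4, yield 4
Step 2: First next() gets 10, second next() gets the second value, third next() yields 4.
Therefore result = 4.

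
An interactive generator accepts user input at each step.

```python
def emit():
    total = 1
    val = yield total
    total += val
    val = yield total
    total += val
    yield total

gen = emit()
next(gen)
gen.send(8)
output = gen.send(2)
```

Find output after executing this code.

Step 1: next() -> yield total=1.
Step 2: send(8) -> val=8, total = 1+8 = 9, yield 9.
Step 3: send(2) -> val=2, total = 9+2 = 11, yield 11.
Therefore output = 11.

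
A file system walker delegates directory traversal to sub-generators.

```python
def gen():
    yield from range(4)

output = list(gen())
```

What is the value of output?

Step 1: yield from delegates to the iterable, yielding each element.
Step 2: Collected values: [0, 1, 2, 3].
Therefore output = [0, 1, 2, 3].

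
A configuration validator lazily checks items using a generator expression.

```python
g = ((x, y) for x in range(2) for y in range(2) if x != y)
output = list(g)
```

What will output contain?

Step 1: Nested generator over range(2) x range(2) where x != y:
  (0, 0): excluded (x == y)
  (0, 1): included
  (1, 0): included
  (1, 1): excluded (x == y)
Therefore output = [(0, 1), (1, 0)].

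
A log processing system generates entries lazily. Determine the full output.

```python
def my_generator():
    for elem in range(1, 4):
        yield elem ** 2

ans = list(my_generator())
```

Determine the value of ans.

Step 1: For each elem in range(1, 4), yield elem**2:
  elem=1: yield 1**2 = 1
  elem=2: yield 2**2 = 4
  elem=3: yield 3**2 = 9
Therefore ans = [1, 4, 9].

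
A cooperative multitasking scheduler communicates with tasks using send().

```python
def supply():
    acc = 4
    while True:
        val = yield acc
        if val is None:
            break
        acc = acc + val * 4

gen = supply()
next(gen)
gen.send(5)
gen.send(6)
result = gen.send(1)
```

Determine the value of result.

Step 1: next() -> yield acc=4.
Step 2: send(5) -> val=5, acc = 4 + 5*4 = 24, yield 24.
Step 3: send(6) -> val=6, acc = 24 + 6*4 = 48, yield 48.
Step 4: send(1) -> val=1, acc = 48 + 1*4 = 52, yield 52.
Therefore result = 52.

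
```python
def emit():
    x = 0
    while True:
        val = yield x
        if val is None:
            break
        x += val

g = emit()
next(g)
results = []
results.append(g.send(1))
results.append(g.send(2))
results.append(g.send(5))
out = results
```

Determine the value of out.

Step 1: next(g) -> yield 0.
Step 2: send(1) -> x = 1, yield 1.
Step 3: send(2) -> x = 3, yield 3.
Step 4: send(5) -> x = 8, yield 8.
Therefore out = [1, 3, 8].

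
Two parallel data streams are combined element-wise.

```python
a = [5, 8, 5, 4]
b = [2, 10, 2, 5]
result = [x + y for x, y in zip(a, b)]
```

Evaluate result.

Step 1: Add corresponding elements:
  5 + 2 = 7
  8 + 10 = 18
  5 + 2 = 7
  4 + 5 = 9
Therefore result = [7, 18, 7, 9].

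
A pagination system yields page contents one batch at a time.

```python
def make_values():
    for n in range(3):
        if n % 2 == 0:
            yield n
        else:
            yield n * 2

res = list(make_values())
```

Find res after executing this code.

Step 1: For each n in range(3), yield n if even, else n*2:
  n=0 (even): yield 0
  n=1 (odd): yield 1*2 = 2
  n=2 (even): yield 2
Therefore res = [0, 2, 2].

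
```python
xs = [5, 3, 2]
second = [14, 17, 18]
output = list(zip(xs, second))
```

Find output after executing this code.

Step 1: zip pairs elements at same index:
  Index 0: (5, 14)
  Index 1: (3, 17)
  Index 2: (2, 18)
Therefore output = [(5, 14), (3, 17), (2, 18)].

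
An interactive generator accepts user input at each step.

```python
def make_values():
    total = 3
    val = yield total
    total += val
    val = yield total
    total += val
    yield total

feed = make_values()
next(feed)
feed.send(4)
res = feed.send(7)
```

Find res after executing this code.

Step 1: next() -> yield total=3.
Step 2: send(4) -> val=4, total = 3+4 = 7, yield 7.
Step 3: send(7) -> val=7, total = 7+7 = 14, yield 14.
Therefore res = 14.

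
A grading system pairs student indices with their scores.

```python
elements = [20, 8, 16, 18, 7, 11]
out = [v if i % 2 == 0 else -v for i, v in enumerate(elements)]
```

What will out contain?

Step 1: For each (i, v), keep v if i is even, negate if odd:
  i=0 (even): keep 20
  i=1 (odd): negate to -8
  i=2 (even): keep 16
  i=3 (odd): negate to -18
  i=4 (even): keep 7
  i=5 (odd): negate to -11
Therefore out = [20, -8, 16, -18, 7, -11].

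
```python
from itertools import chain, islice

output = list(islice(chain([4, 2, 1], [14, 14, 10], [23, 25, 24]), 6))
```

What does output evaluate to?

Step 1: chain([4, 2, 1], [14, 14, 10], [23, 25, 24]) = [4, 2, 1, 14, 14, 10, 23, 25, 24].
Step 2: islice takes first 6 elements: [4, 2, 1, 14, 14, 10].
Therefore output = [4, 2, 1, 14, 14, 10].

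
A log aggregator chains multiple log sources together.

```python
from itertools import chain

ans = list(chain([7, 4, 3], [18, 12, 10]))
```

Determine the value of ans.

Step 1: chain() concatenates iterables: [7, 4, 3] + [18, 12, 10].
Therefore ans = [7, 4, 3, 18, 12, 10].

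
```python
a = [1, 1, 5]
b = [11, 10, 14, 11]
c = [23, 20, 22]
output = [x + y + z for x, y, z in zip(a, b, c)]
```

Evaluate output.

Step 1: zip three lists (truncates to shortest, len=3):
  1 + 11 + 23 = 35
  1 + 10 + 20 = 31
  5 + 14 + 22 = 41
Therefore output = [35, 31, 41].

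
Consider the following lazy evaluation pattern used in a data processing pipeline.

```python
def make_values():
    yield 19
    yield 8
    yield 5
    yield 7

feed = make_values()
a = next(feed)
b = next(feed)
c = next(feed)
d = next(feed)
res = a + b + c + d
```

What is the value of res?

Step 1: Create generator and consume all values:
  a = next(feed) = 19
  b = next(feed) = 8
  c = next(feed) = 5
  d = next(feed) = 7
Step 2: res = 19 + 8 + 5 + 7 = 39.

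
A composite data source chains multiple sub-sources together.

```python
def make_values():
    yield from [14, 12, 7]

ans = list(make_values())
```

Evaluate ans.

Step 1: yield from delegates to the iterable, yielding each element.
Step 2: Collected values: [14, 12, 7].
Therefore ans = [14, 12, 7].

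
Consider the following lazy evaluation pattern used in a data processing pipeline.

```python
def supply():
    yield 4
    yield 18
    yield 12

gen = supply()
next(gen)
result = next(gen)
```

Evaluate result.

Step 1: supply() creates a generator.
Step 2: next(gen) yields 4 (consumed and discarded).
Step 3: next(gen) yields 18, assigned to result.
Therefore result = 18.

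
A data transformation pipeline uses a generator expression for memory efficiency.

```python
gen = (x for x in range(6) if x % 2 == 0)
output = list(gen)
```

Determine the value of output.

Step 1: Filter range(6) keeping only even values:
  x=0: even, included
  x=1: odd, excluded
  x=2: even, included
  x=3: odd, excluded
  x=4: even, included
  x=5: odd, excluded
Therefore output = [0, 2, 4].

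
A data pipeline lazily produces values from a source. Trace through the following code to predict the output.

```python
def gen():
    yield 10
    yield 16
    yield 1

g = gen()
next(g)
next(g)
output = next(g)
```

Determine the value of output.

Step 1: gen() creates a generator.
Step 2: next(g) yields 10 (consumed and discarded).
Step 3: next(g) yields 16 (consumed and discarded).
Step 4: next(g) yields 1, assigned to output.
Therefore output = 1.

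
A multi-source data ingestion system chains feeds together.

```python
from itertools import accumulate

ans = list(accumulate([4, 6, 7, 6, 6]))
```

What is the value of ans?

Step 1: accumulate computes running sums:
  + 4 = 4
  + 6 = 10
  + 7 = 17
  + 6 = 23
  + 6 = 29
Therefore ans = [4, 10, 17, 23, 29].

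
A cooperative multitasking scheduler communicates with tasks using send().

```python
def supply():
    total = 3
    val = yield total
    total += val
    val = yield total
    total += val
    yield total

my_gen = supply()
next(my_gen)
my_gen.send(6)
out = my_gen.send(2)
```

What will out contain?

Step 1: next() -> yield total=3.
Step 2: send(6) -> val=6, total = 3+6 = 9, yield 9.
Step 3: send(2) -> val=2, total = 9+2 = 11, yield 11.
Therefore out = 11.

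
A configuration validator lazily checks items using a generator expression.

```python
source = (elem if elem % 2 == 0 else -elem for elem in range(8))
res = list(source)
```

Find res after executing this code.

Step 1: For each elem in range(8), yield elem if even, else -elem:
  elem=0: even, yield 0
  elem=1: odd, yield -1
  elem=2: even, yield 2
  elem=3: odd, yield -3
  elem=4: even, yield 4
  elem=5: odd, yield -5
  elem=6: even, yield 6
  elem=7: odd, yield -7
Therefore res = [0, -1, 2, -3, 4, -5, 6, -7].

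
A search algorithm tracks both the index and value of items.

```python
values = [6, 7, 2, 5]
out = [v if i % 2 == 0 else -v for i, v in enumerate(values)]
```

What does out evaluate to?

Step 1: For each (i, v), keep v if i is even, negate if odd:
  i=0 (even): keep 6
  i=1 (odd): negate to -7
  i=2 (even): keep 2
  i=3 (odd): negate to -5
Therefore out = [6, -7, 2, -5].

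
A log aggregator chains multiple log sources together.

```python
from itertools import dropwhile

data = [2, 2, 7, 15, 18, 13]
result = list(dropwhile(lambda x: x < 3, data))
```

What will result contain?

Step 1: dropwhile drops elements while < 3:
  2 < 3: dropped
  2 < 3: dropped
  7: kept (dropping stopped)
Step 2: Remaining elements kept regardless of condition.
Therefore result = [7, 15, 18, 13].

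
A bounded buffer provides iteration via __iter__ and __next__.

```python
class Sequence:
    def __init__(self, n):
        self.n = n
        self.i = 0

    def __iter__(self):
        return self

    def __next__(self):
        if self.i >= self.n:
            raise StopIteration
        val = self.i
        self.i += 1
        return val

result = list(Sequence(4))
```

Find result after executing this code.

Step 1: Sequence(4) creates an iterator counting 0 to 3.
Step 2: list() consumes all values: [0, 1, 2, 3].
Therefore result = [0, 1, 2, 3].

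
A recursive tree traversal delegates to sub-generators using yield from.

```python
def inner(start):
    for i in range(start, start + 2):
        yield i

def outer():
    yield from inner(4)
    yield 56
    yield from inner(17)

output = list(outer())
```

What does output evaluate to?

Step 1: outer() delegates to inner(4):
  yield 4
  yield 5
Step 2: yield 56
Step 3: Delegates to inner(17):
  yield 17
  yield 18
Therefore output = [4, 5, 56, 17, 18].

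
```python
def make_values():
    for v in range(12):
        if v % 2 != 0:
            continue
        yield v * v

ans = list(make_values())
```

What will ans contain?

Step 1: Only yield v**2 when v is divisible by 2:
  v=0: 0 % 2 == 0, yield 0**2 = 0
  v=2: 2 % 2 == 0, yield 2**2 = 4
  v=4: 4 % 2 == 0, yield 4**2 = 16
  v=6: 6 % 2 == 0, yield 6**2 = 36
  v=8: 8 % 2 == 0, yield 8**2 = 64
  v=10: 10 % 2 == 0, yield 10**2 = 100
Therefore ans = [0, 4, 16, 36, 64, 100].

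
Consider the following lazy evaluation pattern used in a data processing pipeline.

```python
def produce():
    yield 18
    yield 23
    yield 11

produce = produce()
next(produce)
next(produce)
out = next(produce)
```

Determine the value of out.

Step 1: produce() creates a generator.
Step 2: next(produce) yields 18 (consumed and discarded).
Step 3: next(produce) yields 23 (consumed and discarded).
Step 4: next(produce) yields 11, assigned to out.
Therefore out = 11.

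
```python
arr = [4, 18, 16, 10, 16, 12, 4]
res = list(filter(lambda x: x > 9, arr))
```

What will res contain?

Step 1: Filter elements > 9:
  4: removed
  18: kept
  16: kept
  10: kept
  16: kept
  12: kept
  4: removed
Therefore res = [18, 16, 10, 16, 12].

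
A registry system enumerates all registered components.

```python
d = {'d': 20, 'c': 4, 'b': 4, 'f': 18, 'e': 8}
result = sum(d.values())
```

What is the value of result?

Step 1: d.values() = [20, 4, 4, 18, 8].
Step 2: sum = 54.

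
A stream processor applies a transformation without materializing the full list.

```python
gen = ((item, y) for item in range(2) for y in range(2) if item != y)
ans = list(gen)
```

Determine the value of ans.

Step 1: Nested generator over range(2) x range(2) where item != y:
  (0, 0): excluded (item == y)
  (0, 1): included
  (1, 0): included
  (1, 1): excluded (item == y)
Therefore ans = [(0, 1), (1, 0)].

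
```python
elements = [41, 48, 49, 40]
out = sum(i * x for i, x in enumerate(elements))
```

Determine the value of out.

Step 1: Compute i * x for each (i, x) in enumerate([41, 48, 49, 40]):
  i=0, x=41: 0*41 = 0
  i=1, x=48: 1*48 = 48
  i=2, x=49: 2*49 = 98
  i=3, x=40: 3*40 = 120
Step 2: sum = 0 + 48 + 98 + 120 = 266.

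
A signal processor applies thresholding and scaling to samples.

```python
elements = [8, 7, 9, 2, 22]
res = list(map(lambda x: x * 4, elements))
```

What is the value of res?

Step 1: Apply lambda x: x * 4 to each element:
  8 -> 32
  7 -> 28
  9 -> 36
  2 -> 8
  22 -> 88
Therefore res = [32, 28, 36, 8, 88].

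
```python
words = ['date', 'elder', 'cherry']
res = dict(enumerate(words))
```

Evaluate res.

Step 1: enumerate pairs indices with words:
  0 -> 'date'
  1 -> 'elder'
  2 -> 'cherry'
Therefore res = {0: 'date', 1: 'elder', 2: 'cherry'}.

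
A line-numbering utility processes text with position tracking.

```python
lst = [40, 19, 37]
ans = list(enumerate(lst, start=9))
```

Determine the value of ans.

Step 1: enumerate with start=9:
  (9, 40)
  (10, 19)
  (11, 37)
Therefore ans = [(9, 40), (10, 19), (11, 37)].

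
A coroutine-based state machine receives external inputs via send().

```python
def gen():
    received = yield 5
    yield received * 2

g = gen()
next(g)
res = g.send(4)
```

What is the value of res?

Step 1: next(g) advances to first yield, producing 5.
Step 2: send(4) resumes, received = 4.
Step 3: yield received * 2 = 4 * 2 = 8.
Therefore res = 8.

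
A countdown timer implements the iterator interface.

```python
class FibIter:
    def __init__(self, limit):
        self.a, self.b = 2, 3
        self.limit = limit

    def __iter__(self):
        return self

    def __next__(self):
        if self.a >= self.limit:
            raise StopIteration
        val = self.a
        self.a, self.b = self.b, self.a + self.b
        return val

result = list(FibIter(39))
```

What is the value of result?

Step 1: Fibonacci-like sequence (a=2, b=3) until >= 39:
  Yield 2, then a,b = 3,5
  Yield 3, then a,b = 5,8
  Yield 5, then a,b = 8,13
  Yield 8, then a,b = 13,21
  Yield 13, then a,b = 21,34
  Yield 21, then a,b = 34,55
  Yield 34, then a,b = 55,89
Step 2: 55 >= 39, stop.
Therefore result = [2, 3, 5, 8, 13, 21, 34].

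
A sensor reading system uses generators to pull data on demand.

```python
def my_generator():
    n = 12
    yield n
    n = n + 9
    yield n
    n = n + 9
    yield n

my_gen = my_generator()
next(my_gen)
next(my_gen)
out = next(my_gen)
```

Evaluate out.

Step 1: Trace through generator execution:
  Yield 1: n starts at 12, yield 12
  Yield 2: n = 12 + 9 = 21, yield 21
  Yield 3: n = 21 + 9 = 30, yield 30
Step 2: First next() gets 12, second next() gets the second value, third next() yields 30.
Therefore out = 30.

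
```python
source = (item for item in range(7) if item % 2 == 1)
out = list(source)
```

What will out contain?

Step 1: Filter range(7) keeping only odd values:
  item=0: even, excluded
  item=1: odd, included
  item=2: even, excluded
  item=3: odd, included
  item=4: even, excluded
  item=5: odd, included
  item=6: even, excluded
Therefore out = [1, 3, 5].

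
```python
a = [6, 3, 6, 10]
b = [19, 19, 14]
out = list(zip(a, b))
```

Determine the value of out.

Step 1: zip stops at shortest (len(a)=4, len(b)=3):
  Index 0: (6, 19)
  Index 1: (3, 19)
  Index 2: (6, 14)
Step 2: Last element of a (10) has no pair, dropped.
Therefore out = [(6, 19), (3, 19), (6, 14)].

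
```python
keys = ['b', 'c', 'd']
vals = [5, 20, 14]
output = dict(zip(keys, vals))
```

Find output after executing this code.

Step 1: zip pairs keys with values:
  'b' -> 5
  'c' -> 20
  'd' -> 14
Therefore output = {'b': 5, 'c': 20, 'd': 14}.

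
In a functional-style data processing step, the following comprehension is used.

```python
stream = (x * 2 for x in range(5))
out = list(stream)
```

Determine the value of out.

Step 1: For each x in range(5), compute x*2:
  x=0: 0*2 = 0
  x=1: 1*2 = 2
  x=2: 2*2 = 4
  x=3: 3*2 = 6
  x=4: 4*2 = 8
Therefore out = [0, 2, 4, 6, 8].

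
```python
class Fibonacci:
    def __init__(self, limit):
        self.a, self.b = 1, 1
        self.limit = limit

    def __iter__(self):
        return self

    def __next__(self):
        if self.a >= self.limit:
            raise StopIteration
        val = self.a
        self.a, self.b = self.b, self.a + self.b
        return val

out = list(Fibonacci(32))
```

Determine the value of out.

Step 1: Fibonacci-like sequence (a=1, b=1) until >= 32:
  Yield 1, then a,b = 1,2
  Yield 1, then a,b = 2,3
  Yield 2, then a,b = 3,5
  Yield 3, then a,b = 5,8
  Yield 5, then a,b = 8,13
  Yield 8, then a,b = 13,21
  Yield 13, then a,b = 21,34
  Yield 21, then a,b = 34,55
Step 2: 34 >= 32, stop.
Therefore out = [1, 1, 2, 3, 5, 8, 13, 21].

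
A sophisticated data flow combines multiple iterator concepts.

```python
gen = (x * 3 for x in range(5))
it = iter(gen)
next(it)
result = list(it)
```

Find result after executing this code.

Step 1: Generator produces [0, 3, 6, 9, 12].
Step 2: next(it) consumes first element (0).
Step 3: list(it) collects remaining: [3, 6, 9, 12].
Therefore result = [3, 6, 9, 12].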